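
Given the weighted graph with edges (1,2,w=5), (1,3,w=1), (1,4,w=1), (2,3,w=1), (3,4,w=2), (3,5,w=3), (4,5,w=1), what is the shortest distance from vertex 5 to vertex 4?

Step 1: Build adjacency list with weights:
  1: 2(w=5), 3(w=1), 4(w=1)
  2: 1(w=5), 3(w=1)
  3: 1(w=1), 2(w=1), 4(w=2), 5(w=3)
  4: 1(w=1), 3(w=2), 5(w=1)
  5: 3(w=3), 4(w=1)

Step 2: Apply Dijkstra's algorithm from vertex 5:
  Visit vertex 5 (distance=0)
    Update dist[3] = 3
    Update dist[4] = 1
  Visit vertex 4 (distance=1)
    Update dist[1] = 2

Step 3: Shortest path: 5 -> 4
Total weight: 1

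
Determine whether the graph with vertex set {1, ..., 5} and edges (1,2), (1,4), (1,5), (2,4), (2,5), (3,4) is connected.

Step 1: Build adjacency list from edges:
  1: 2, 4, 5
  2: 1, 4, 5
  3: 4
  4: 1, 2, 3
  5: 1, 2

Step 2: Run BFS/DFS from vertex 1:
  Visited: {1, 2, 4, 5, 3}
  Reached 5 of 5 vertices

Step 3: All 5 vertices reached from vertex 1, so the graph is connected.
Answer: Yes, the graph is connected.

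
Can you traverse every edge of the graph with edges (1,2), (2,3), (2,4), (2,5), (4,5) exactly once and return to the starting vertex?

Step 1: Find the degree of each vertex:
  deg(1) = 1
  deg(2) = 4
  deg(3) = 1
  deg(4) = 2
  deg(5) = 2

Step 2: Count vertices with odd degree:
  Odd-degree vertices: 1, 3 (2 total)

Step 3: Apply Euler's theorem:
  - Eulerian circuit exists iff graph is connected and all vertices have even degree
  - Eulerian path exists iff graph is connected and has 0 or 2 odd-degree vertices

Graph is connected with exactly 2 odd-degree vertices (1, 3).
Eulerian path exists (starting and ending at the odd-degree vertices), but no Eulerian circuit.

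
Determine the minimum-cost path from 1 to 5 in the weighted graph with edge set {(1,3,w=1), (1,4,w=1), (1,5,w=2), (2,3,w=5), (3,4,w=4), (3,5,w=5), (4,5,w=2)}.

Step 1: Build adjacency list with weights:
  1: 3(w=1), 4(w=1), 5(w=2)
  2: 3(w=5)
  3: 1(w=1), 2(w=5), 4(w=4), 5(w=5)
  4: 1(w=1), 3(w=4), 5(w=2)
  5: 1(w=2), 3(w=5), 4(w=2)

Step 2: Apply Dijkstra's algorithm from vertex 1:
  Visit vertex 1 (distance=0)
    Update dist[3] = 1
    Update dist[4] = 1
    Update dist[5] = 2
  Visit vertex 3 (distance=1)
    Update dist[2] = 6
  Visit vertex 4 (distance=1)
  Visit vertex 5 (distance=2)

Step 3: Shortest path: 1 -> 5
Total weight: 2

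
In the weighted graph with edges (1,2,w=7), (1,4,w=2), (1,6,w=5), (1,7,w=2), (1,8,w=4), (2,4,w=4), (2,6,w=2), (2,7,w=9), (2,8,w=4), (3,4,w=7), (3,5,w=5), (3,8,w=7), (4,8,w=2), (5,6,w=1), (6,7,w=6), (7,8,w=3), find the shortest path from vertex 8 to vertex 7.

Step 1: Build adjacency list with weights:
  1: 2(w=7), 4(w=2), 6(w=5), 7(w=2), 8(w=4)
  2: 1(w=7), 4(w=4), 6(w=2), 7(w=9), 8(w=4)
  3: 4(w=7), 5(w=5), 8(w=7)
  4: 1(w=2), 2(w=4), 3(w=7), 8(w=2)
  5: 3(w=5), 6(w=1)
  6: 1(w=5), 2(w=2), 5(w=1), 7(w=6)
  7: 1(w=2), 2(w=9), 6(w=6), 8(w=3)
  8: 1(w=4), 2(w=4), 3(w=7), 4(w=2), 7(w=3)

Step 2: Apply Dijkstra's algorithm from vertex 8:
  Visit vertex 8 (distance=0)
    Update dist[1] = 4
    Update dist[2] = 4
    Update dist[3] = 7
    Update dist[4] = 2
    Update dist[7] = 3
  Visit vertex 4 (distance=2)
  Visit vertex 7 (distance=3)
    Update dist[6] = 9

Step 3: Shortest path: 8 -> 7
Total weight: 3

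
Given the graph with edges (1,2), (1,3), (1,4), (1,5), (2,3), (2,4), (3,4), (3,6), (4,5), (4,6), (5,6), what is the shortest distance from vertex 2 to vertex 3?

Step 1: Build adjacency list:
  1: 2, 3, 4, 5
  2: 1, 3, 4
  3: 1, 2, 4, 6
  4: 1, 2, 3, 5, 6
  5: 1, 4, 6
  6: 3, 4, 5

Step 2: BFS from vertex 2 to find shortest path to 3:
  vertex 1 reached at distance 1
  vertex 3 reached at distance 1

Step 3: Shortest path: 2 -> 3
Path length: 1 edge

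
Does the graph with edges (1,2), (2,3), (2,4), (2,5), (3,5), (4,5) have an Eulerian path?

Step 1: Find the degree of each vertex:
  deg(1) = 1
  deg(2) = 4
  deg(3) = 2
  deg(4) = 2
  deg(5) = 3

Step 2: Count vertices with odd degree:
  Odd-degree vertices: 1, 5 (2 total)

Step 3: Apply Euler's theorem:
  - Eulerian circuit exists iff graph is connected and all vertices have even degree
  - Eulerian path exists iff graph is connected and has 0 or 2 odd-degree vertices

Graph is connected with exactly 2 odd-degree vertices (1, 5).
Eulerian path exists (starting and ending at the odd-degree vertices), but no Eulerian circuit.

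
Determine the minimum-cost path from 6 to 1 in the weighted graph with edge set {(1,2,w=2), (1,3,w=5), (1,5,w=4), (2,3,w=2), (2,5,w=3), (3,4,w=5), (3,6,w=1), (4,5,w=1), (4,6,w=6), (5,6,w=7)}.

Step 1: Build adjacency list with weights:
  1: 2(w=2), 3(w=5), 5(w=4)
  2: 1(w=2), 3(w=2), 5(w=3)
  3: 1(w=5), 2(w=2), 4(w=5), 6(w=1)
  4: 3(w=5), 5(w=1), 6(w=6)
  5: 1(w=4), 2(w=3), 4(w=1), 6(w=7)
  6: 3(w=1), 4(w=6), 5(w=7)

Step 2: Apply Dijkstra's algorithm from vertex 6:
  Visit vertex 6 (distance=0)
    Update dist[3] = 1
    Update dist[4] = 6
    Update dist[5] = 7
  Visit vertex 3 (distance=1)
    Update dist[1] = 6
    Update dist[2] = 3
  Visit vertex 2 (distance=3)
    Update dist[1] = 5
    Update dist[5] = 6
  Visit vertex 1 (distance=5)

Step 3: Shortest path: 6 -> 3 -> 2 -> 1
Total weight: 1 + 2 + 2 = 5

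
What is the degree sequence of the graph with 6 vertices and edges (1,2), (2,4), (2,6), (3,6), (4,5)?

Step 1: Count edges incident to each vertex:
  deg(1) = 1 (neighbors: 2)
  deg(2) = 3 (neighbors: 1, 4, 6)
  deg(3) = 1 (neighbors: 6)
  deg(4) = 2 (neighbors: 2, 5)
  deg(5) = 1 (neighbors: 4)
  deg(6) = 2 (neighbors: 2, 3)

Step 2: Sort degrees in non-increasing order:
  Degrees: [1, 3, 1, 2, 1, 2] -> sorted: [3, 2, 2, 1, 1, 1]

Degree sequence: [3, 2, 2, 1, 1, 1]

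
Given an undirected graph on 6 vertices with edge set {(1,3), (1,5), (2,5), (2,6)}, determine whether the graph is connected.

Step 1: Build adjacency list from edges:
  1: 3, 5
  2: 5, 6
  3: 1
  4: (none)
  5: 1, 2
  6: 2

Step 2: Run BFS/DFS from vertex 1:
  Visited: {1, 3, 5, 2, 6}
  Reached 5 of 6 vertices

Step 3: Only 5 of 6 vertices reached. Graph is disconnected.
Connected components: {1, 2, 3, 5, 6}, {4}
Answer: No, the graph is not connected (2 components).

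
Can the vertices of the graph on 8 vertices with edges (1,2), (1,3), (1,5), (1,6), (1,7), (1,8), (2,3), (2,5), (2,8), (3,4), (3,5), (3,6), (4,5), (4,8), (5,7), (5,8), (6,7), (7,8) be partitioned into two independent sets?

Step 1: Attempt 2-coloring using BFS:
  Start at vertex 1, assign color 0
  Color vertex 2 with color 1 (neighbor of 1)
  Color vertex 3 with color 1 (neighbor of 1)
  Color vertex 5 with color 1 (neighbor of 1)
  Color vertex 6 with color 1 (neighbor of 1)
  Color vertex 7 with color 1 (neighbor of 1)
  Color vertex 8 with color 1 (neighbor of 1)

Step 2: Conflict found! Vertices 2 and 3 are adjacent but have the same color.
This means the graph contains an odd cycle.

The graph is NOT bipartite.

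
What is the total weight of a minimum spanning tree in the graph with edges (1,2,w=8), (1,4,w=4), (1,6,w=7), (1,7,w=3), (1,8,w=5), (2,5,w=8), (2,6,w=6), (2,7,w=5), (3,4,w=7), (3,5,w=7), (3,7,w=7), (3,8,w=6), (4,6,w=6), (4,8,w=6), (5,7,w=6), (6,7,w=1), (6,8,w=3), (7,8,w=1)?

Apply Kruskal's algorithm (sort edges by weight, add if no cycle):

Sorted edges by weight:
  (6,7) w=1
  (7,8) w=1
  (1,7) w=3
  (6,8) w=3
  (1,4) w=4
  (1,8) w=5
  (2,7) w=5
  (2,6) w=6
  (3,8) w=6
  (4,6) w=6
  (4,8) w=6
  (5,7) w=6
  (1,6) w=7
  (3,4) w=7
  (3,5) w=7
  (3,7) w=7
  (1,2) w=8
  (2,5) w=8

Add edge (6,7) w=1 -- no cycle. Running total: 1
Add edge (7,8) w=1 -- no cycle. Running total: 2
Add edge (1,7) w=3 -- no cycle. Running total: 5
Skip edge (6,8) w=3 -- would create cycle
Add edge (1,4) w=4 -- no cycle. Running total: 9
Skip edge (1,8) w=5 -- would create cycle
Add edge (2,7) w=5 -- no cycle. Running total: 14
Skip edge (2,6) w=6 -- would create cycle
Add edge (3,8) w=6 -- no cycle. Running total: 20
Skip edge (4,6) w=6 -- would create cycle
Skip edge (4,8) w=6 -- would create cycle
Add edge (5,7) w=6 -- no cycle. Running total: 26

MST edges: (6,7,w=1), (7,8,w=1), (1,7,w=3), (1,4,w=4), (2,7,w=5), (3,8,w=6), (5,7,w=6)
Total MST weight: 1 + 1 + 3 + 4 + 5 + 6 + 6 = 26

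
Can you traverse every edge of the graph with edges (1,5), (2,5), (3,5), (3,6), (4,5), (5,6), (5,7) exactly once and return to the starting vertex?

Step 1: Find the degree of each vertex:
  deg(1) = 1
  deg(2) = 1
  deg(3) = 2
  deg(4) = 1
  deg(5) = 6
  deg(6) = 2
  deg(7) = 1

Step 2: Count vertices with odd degree:
  Odd-degree vertices: 1, 2, 4, 7 (4 total)

Step 3: Apply Euler's theorem:
  - Eulerian circuit exists iff graph is connected and all vertices have even degree
  - Eulerian path exists iff graph is connected and has 0 or 2 odd-degree vertices

Graph has 4 odd-degree vertices (need 0 or 2).
Neither Eulerian path nor Eulerian circuit exists.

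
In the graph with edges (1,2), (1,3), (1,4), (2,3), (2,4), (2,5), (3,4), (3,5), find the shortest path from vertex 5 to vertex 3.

Step 1: Build adjacency list:
  1: 2, 3, 4
  2: 1, 3, 4, 5
  3: 1, 2, 4, 5
  4: 1, 2, 3
  5: 2, 3

Step 2: BFS from vertex 5 to find shortest path to 3:
  vertex 2 reached at distance 1
  vertex 3 reached at distance 1

Step 3: Shortest path: 5 -> 3
Path length: 1 edge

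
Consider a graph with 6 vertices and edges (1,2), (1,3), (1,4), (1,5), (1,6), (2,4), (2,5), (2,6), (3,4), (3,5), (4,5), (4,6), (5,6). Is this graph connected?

Step 1: Build adjacency list from edges:
  1: 2, 3, 4, 5, 6
  2: 1, 4, 5, 6
  3: 1, 4, 5
  4: 1, 2, 3, 5, 6
  5: 1, 2, 3, 4, 6
  6: 1, 2, 4, 5

Step 2: Run BFS/DFS from vertex 1:
  Visited: {1, 2, 3, 4, 5, 6}
  Reached 6 of 6 vertices

Step 3: All 6 vertices reached from vertex 1, so the graph is connected.
Answer: Yes, the graph is connected.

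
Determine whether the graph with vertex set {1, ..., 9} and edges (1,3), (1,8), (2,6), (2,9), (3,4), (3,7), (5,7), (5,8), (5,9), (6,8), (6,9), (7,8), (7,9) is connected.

Step 1: Build adjacency list from edges:
  1: 3, 8
  2: 6, 9
  3: 1, 4, 7
  4: 3
  5: 7, 8, 9
  6: 2, 8, 9
  7: 3, 5, 8, 9
  8: 1, 5, 6, 7
  9: 2, 5, 6, 7

Step 2: Run BFS/DFS from vertex 1:
  Visited: {1, 3, 8, 4, 7, 5, 6, 9, 2}
  Reached 9 of 9 vertices

Step 3: All 9 vertices reached from vertex 1, so the graph is connected.
Answer: Yes, the graph is connected.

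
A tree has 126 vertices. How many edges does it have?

A tree on n vertices always has exactly n - 1 edges.
For n = 126: edges = 126 - 1 = 125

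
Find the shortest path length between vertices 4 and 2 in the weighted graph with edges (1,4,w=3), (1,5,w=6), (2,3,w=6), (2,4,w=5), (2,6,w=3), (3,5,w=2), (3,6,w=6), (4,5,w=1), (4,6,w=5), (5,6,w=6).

Step 1: Build adjacency list with weights:
  1: 4(w=3), 5(w=6)
  2: 3(w=6), 4(w=5), 6(w=3)
  3: 2(w=6), 5(w=2), 6(w=6)
  4: 1(w=3), 2(w=5), 5(w=1), 6(w=5)
  5: 1(w=6), 3(w=2), 4(w=1), 6(w=6)
  6: 2(w=3), 3(w=6), 4(w=5), 5(w=6)

Step 2: Apply Dijkstra's algorithm from vertex 4:
  Visit vertex 4 (distance=0)
    Update dist[1] = 3
    Update dist[2] = 5
    Update dist[5] = 1
    Update dist[6] = 5
  Visit vertex 5 (distance=1)
    Update dist[3] = 3
  Visit vertex 1 (distance=3)
  Visit vertex 3 (distance=3)
  Visit vertex 2 (distance=5)

Step 3: Shortest path: 4 -> 2
Total weight: 5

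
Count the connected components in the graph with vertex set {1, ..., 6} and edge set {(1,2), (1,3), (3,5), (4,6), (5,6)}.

Step 1: Build adjacency list from edges:
  1: 2, 3
  2: 1
  3: 1, 5
  4: 6
  5: 3, 6
  6: 4, 5

Step 2: Run BFS/DFS from vertex 1:
  Visited: {1, 2, 3, 5, 6, 4}
  Reached 6 of 6 vertices

Step 3: All 6 vertices reached from vertex 1, so the graph is connected.
Number of connected components: 1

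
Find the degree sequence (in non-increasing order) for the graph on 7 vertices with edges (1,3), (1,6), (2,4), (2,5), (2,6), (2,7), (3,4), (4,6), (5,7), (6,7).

Step 1: Count edges incident to each vertex:
  deg(1) = 2 (neighbors: 3, 6)
  deg(2) = 4 (neighbors: 4, 5, 6, 7)
  deg(3) = 2 (neighbors: 1, 4)
  deg(4) = 3 (neighbors: 2, 3, 6)
  deg(5) = 2 (neighbors: 2, 7)
  deg(6) = 4 (neighbors: 1, 2, 4, 7)
  deg(7) = 3 (neighbors: 2, 5, 6)

Step 2: Sort degrees in non-increasing order:
  Degrees: [2, 4, 2, 3, 2, 4, 3] -> sorted: [4, 4, 3, 3, 2, 2, 2]

Degree sequence: [4, 4, 3, 3, 2, 2, 2]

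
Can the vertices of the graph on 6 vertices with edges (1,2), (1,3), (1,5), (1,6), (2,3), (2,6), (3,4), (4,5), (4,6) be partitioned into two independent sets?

Step 1: Attempt 2-coloring using BFS:
  Start at vertex 1, assign color 0
  Color vertex 2 with color 1 (neighbor of 1)
  Color vertex 3 with color 1 (neighbor of 1)
  Color vertex 5 with color 1 (neighbor of 1)
  Color vertex 6 with color 1 (neighbor of 1)

Step 2: Conflict found! Vertices 2 and 3 are adjacent but have the same color.
This means the graph contains an odd cycle.

The graph is NOT bipartite.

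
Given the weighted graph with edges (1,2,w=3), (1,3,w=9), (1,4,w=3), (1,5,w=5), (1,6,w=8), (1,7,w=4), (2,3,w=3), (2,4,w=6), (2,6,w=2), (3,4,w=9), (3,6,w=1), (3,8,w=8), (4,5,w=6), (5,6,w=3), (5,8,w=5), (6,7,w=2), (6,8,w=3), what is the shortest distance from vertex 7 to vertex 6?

Step 1: Build adjacency list with weights:
  1: 2(w=3), 3(w=9), 4(w=3), 5(w=5), 6(w=8), 7(w=4)
  2: 1(w=3), 3(w=3), 4(w=6), 6(w=2)
  3: 1(w=9), 2(w=3), 4(w=9), 6(w=1), 8(w=8)
  4: 1(w=3), 2(w=6), 3(w=9), 5(w=6)
  5: 1(w=5), 4(w=6), 6(w=3), 8(w=5)
  6: 1(w=8), 2(w=2), 3(w=1), 5(w=3), 7(w=2), 8(w=3)
  7: 1(w=4), 6(w=2)
  8: 3(w=8), 5(w=5), 6(w=3)

Step 2: Apply Dijkstra's algorithm from vertex 7:
  Visit vertex 7 (distance=0)
    Update dist[1] = 4
    Update dist[6] = 2
  Visit vertex 6 (distance=2)
    Update dist[2] = 4
    Update dist[3] = 3
    Update dist[5] = 5
    Update dist[8] = 5

Step 3: Shortest path: 7 -> 6
Total weight: 2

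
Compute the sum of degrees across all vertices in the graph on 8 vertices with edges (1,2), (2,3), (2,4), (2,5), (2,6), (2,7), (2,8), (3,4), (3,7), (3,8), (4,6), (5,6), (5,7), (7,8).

Step 1: Count edges incident to each vertex:
  deg(1) = 1 (neighbors: 2)
  deg(2) = 7 (neighbors: 1, 3, 4, 5, 6, 7, 8)
  deg(3) = 4 (neighbors: 2, 4, 7, 8)
  deg(4) = 3 (neighbors: 2, 3, 6)
  deg(5) = 3 (neighbors: 2, 6, 7)
  deg(6) = 3 (neighbors: 2, 4, 5)
  deg(7) = 4 (neighbors: 2, 3, 5, 8)
  deg(8) = 3 (neighbors: 2, 3, 7)

Step 2: Sum all degrees:
  1 + 7 + 4 + 3 + 3 + 3 + 4 + 3 = 28

Verification: sum of degrees = 2 * |E| = 2 * 14 = 28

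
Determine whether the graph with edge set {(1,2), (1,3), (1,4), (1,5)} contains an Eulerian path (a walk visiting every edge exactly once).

Step 1: Find the degree of each vertex:
  deg(1) = 4
  deg(2) = 1
  deg(3) = 1
  deg(4) = 1
  deg(5) = 1

Step 2: Count vertices with odd degree:
  Odd-degree vertices: 2, 3, 4, 5 (4 total)

Step 3: Apply Euler's theorem:
  - Eulerian circuit exists iff graph is connected and all vertices have even degree
  - Eulerian path exists iff graph is connected and has 0 or 2 odd-degree vertices

Graph has 4 odd-degree vertices (need 0 or 2).
Neither Eulerian path nor Eulerian circuit exists.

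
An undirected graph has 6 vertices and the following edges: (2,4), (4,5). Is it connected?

Step 1: Build adjacency list from edges:
  1: (none)
  2: 4
  3: (none)
  4: 2, 5
  5: 4
  6: (none)

Step 2: Run BFS/DFS from vertex 1:
  Visited: {1}
  Reached 1 of 6 vertices

Step 3: Only 1 of 6 vertices reached. Graph is disconnected.
Connected components: {1}, {2, 4, 5}, {3}, {6}
Answer: No, the graph is not connected (4 components).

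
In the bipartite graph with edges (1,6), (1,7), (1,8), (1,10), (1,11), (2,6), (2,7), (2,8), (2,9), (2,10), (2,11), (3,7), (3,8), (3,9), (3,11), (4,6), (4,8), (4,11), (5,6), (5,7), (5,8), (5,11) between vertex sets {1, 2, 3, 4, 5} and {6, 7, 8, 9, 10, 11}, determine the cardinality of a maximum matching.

Step 1: List the neighbors of each left vertex:
  1: 6, 7, 8, 10, 11
  2: 6, 7, 8, 9, 10, 11
  3: 7, 8, 9, 11
  4: 6, 8, 11
  5: 6, 7, 8, 11

Step 2: Greedily match left vertices, then look for augmenting paths:
  Match 1 -- 10
  Match 2 -- 7
  Match 3 -- 8
  Match 4 -- 11
  Match 5 -- 6
  No augmenting path remains.

Step 3: Verify this is maximum:
  Matching size 5 = min(|L|, |R|) = min(5, 6), which is an upper bound, so this matching is maximum.

Maximum matching: {(1,10), (2,7), (3,8), (4,11), (5,6)}
Size: 5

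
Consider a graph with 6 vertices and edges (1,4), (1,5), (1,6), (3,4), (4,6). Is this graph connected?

Step 1: Build adjacency list from edges:
  1: 4, 5, 6
  2: (none)
  3: 4
  4: 1, 3, 6
  5: 1
  6: 1, 4

Step 2: Run BFS/DFS from vertex 1:
  Visited: {1, 4, 5, 6, 3}
  Reached 5 of 6 vertices

Step 3: Only 5 of 6 vertices reached. Graph is disconnected.
Connected components: {1, 3, 4, 5, 6}, {2}
Answer: No, the graph is not connected (2 components).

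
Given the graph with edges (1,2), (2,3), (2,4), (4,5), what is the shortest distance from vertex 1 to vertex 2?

Step 1: Build adjacency list:
  1: 2
  2: 1, 3, 4
  3: 2
  4: 2, 5
  5: 4

Step 2: BFS from vertex 1 to find shortest path to 2:
  vertex 2 reached at distance 1

Step 3: Shortest path: 1 -> 2
Path length: 1 edge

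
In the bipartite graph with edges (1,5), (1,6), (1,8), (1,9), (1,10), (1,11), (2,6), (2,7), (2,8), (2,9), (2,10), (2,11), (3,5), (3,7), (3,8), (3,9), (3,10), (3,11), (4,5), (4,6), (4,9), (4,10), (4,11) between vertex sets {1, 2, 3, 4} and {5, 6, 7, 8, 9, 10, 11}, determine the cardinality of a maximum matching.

Step 1: List the neighbors of each left vertex:
  1: 5, 6, 8, 9, 10, 11
  2: 6, 7, 8, 9, 10, 11
  3: 5, 7, 8, 9, 10, 11
  4: 5, 6, 9, 10, 11

Step 2: Greedily match left vertices, then look for augmenting paths:
  Match 1 -- 5
  Match 2 -- 6
  Match 3 -- 7
  Match 4 -- 9
  No augmenting path remains.

Step 3: Verify this is maximum:
  Matching size 4 = min(|L|, |R|) = min(4, 7), which is an upper bound, so this matching is maximum.

Maximum matching: {(1,5), (2,6), (3,7), (4,9)}
Size: 4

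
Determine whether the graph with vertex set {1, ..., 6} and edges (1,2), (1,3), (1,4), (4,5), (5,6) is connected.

Step 1: Build adjacency list from edges:
  1: 2, 3, 4
  2: 1
  3: 1
  4: 1, 5
  5: 4, 6
  6: 5

Step 2: Run BFS/DFS from vertex 1:
  Visited: {1, 2, 3, 4, 5, 6}
  Reached 6 of 6 vertices

Step 3: All 6 vertices reached from vertex 1, so the graph is connected.
Answer: Yes, the graph is connected.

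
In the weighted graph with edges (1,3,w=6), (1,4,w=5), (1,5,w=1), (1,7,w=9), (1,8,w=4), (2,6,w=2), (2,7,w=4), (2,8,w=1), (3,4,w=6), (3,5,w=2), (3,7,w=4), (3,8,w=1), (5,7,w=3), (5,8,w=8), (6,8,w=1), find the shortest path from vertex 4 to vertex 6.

Step 1: Build adjacency list with weights:
  1: 3(w=6), 4(w=5), 5(w=1), 7(w=9), 8(w=4)
  2: 6(w=2), 7(w=4), 8(w=1)
  3: 1(w=6), 4(w=6), 5(w=2), 7(w=4), 8(w=1)
  4: 1(w=5), 3(w=6)
  5: 1(w=1), 3(w=2), 7(w=3), 8(w=8)
  6: 2(w=2), 8(w=1)
  7: 1(w=9), 2(w=4), 3(w=4), 5(w=3)
  8: 1(w=4), 2(w=1), 3(w=1), 5(w=8), 6(w=1)

Step 2: Apply Dijkstra's algorithm from vertex 4:
  Visit vertex 4 (distance=0)
    Update dist[1] = 5
    Update dist[3] = 6
  Visit vertex 1 (distance=5)
    Update dist[5] = 6
    Update dist[7] = 14
    Update dist[8] = 9
  Visit vertex 3 (distance=6)
    Update dist[7] = 10
    Update dist[8] = 7
  Visit vertex 5 (distance=6)
    Update dist[7] = 9
  Visit vertex 8 (distance=7)
    Update dist[2] = 8
    Update dist[6] = 8
  Visit vertex 2 (distance=8)
  Visit vertex 6 (distance=8)

Step 3: Shortest path: 4 -> 3 -> 8 -> 6
Total weight: 6 + 1 + 1 = 8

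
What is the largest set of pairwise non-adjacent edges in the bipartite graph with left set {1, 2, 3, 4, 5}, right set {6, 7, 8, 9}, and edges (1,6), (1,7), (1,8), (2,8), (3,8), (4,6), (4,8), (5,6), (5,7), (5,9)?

Step 1: List the neighbors of each left vertex:
  1: 6, 7, 8
  2: 8
  3: 8
  4: 6, 8
  5: 6, 7, 9

Step 2: Greedily match left vertices, then look for augmenting paths:
  Match 1 -- 7
  Match 2 -- 8
  Match 4 -- 6
  Match 5 -- 9
  No augmenting path remains.

Step 3: Verify this is maximum:
  Matching size 4 = min(|L|, |R|) = min(5, 4), which is an upper bound, so this matching is maximum.

Maximum matching: {(1,7), (2,8), (4,6), (5,9)}
Size: 4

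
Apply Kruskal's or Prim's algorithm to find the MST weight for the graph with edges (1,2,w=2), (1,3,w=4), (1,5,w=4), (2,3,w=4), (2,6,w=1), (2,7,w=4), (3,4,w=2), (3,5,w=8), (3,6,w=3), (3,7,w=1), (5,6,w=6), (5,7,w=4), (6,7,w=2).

Apply Kruskal's algorithm (sort edges by weight, add if no cycle):

Sorted edges by weight:
  (2,6) w=1
  (3,7) w=1
  (1,2) w=2
  (3,4) w=2
  (6,7) w=2
  (3,6) w=3
  (1,3) w=4
  (1,5) w=4
  (2,7) w=4
  (2,3) w=4
  (5,7) w=4
  (5,6) w=6
  (3,5) w=8

Add edge (2,6) w=1 -- no cycle. Running total: 1
Add edge (3,7) w=1 -- no cycle. Running total: 2
Add edge (1,2) w=2 -- no cycle. Running total: 4
Add edge (3,4) w=2 -- no cycle. Running total: 6
Add edge (6,7) w=2 -- no cycle. Running total: 8
Skip edge (3,6) w=3 -- would create cycle
Skip edge (1,3) w=4 -- would create cycle
Add edge (1,5) w=4 -- no cycle. Running total: 12

MST edges: (2,6,w=1), (3,7,w=1), (1,2,w=2), (3,4,w=2), (6,7,w=2), (1,5,w=4)
Total MST weight: 1 + 1 + 2 + 2 + 2 + 4 = 12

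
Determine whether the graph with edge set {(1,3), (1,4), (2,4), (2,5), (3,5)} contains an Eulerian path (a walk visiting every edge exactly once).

Step 1: Find the degree of each vertex:
  deg(1) = 2
  deg(2) = 2
  deg(3) = 2
  deg(4) = 2
  deg(5) = 2

Step 2: Count vertices with odd degree:
  All vertices have even degree (0 odd-degree vertices)

Step 3: Apply Euler's theorem:
  - Eulerian circuit exists iff graph is connected and all vertices have even degree
  - Eulerian path exists iff graph is connected and has 0 or 2 odd-degree vertices

Graph is connected with 0 odd-degree vertices.
Both Eulerian circuit and Eulerian path exist.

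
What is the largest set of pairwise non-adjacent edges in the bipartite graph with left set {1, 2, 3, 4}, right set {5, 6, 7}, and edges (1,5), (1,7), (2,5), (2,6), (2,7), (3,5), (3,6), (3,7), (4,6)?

Step 1: List the neighbors of each left vertex:
  1: 5, 7
  2: 5, 6, 7
  3: 5, 6, 7
  4: 6

Step 2: Greedily match left vertices, then look for augmenting paths:
  Match 1 -- 5
  Match 2 -- 6
  Match 3 -- 7
  No augmenting path remains.

Step 3: Verify this is maximum:
  Matching size 3 = min(|L|, |R|) = min(4, 3), which is an upper bound, so this matching is maximum.

Maximum matching: {(1,5), (2,6), (3,7)}
Size: 3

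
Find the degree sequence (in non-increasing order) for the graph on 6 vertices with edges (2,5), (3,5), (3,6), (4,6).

Step 1: Count edges incident to each vertex:
  deg(1) = 0 (neighbors: none)
  deg(2) = 1 (neighbors: 5)
  deg(3) = 2 (neighbors: 5, 6)
  deg(4) = 1 (neighbors: 6)
  deg(5) = 2 (neighbors: 2, 3)
  deg(6) = 2 (neighbors: 3, 4)

Step 2: Sort degrees in non-increasing order:
  Degrees: [0, 1, 2, 1, 2, 2] -> sorted: [2, 2, 2, 1, 1, 0]

Degree sequence: [2, 2, 2, 1, 1, 0]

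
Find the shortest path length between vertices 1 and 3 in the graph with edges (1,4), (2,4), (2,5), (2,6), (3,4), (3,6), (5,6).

Step 1: Build adjacency list:
  1: 4
  2: 4, 5, 6
  3: 4, 6
  4: 1, 2, 3
  5: 2, 6
  6: 2, 3, 5

Step 2: BFS from vertex 1 to find shortest path to 3:
  vertex 4 reached at distance 1
  vertex 2 reached at distance 2
  vertex 3 reached at distance 2

Step 3: Shortest path: 1 -> 4 -> 3
Path length: 2 edges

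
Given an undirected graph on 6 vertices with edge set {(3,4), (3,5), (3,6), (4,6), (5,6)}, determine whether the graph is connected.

Step 1: Build adjacency list from edges:
  1: (none)
  2: (none)
  3: 4, 5, 6
  4: 3, 6
  5: 3, 6
  6: 3, 4, 5

Step 2: Run BFS/DFS from vertex 1:
  Visited: {1}
  Reached 1 of 6 vertices

Step 3: Only 1 of 6 vertices reached. Graph is disconnected.
Connected components: {1}, {2}, {3, 4, 5, 6}
Answer: No, the graph is not connected (3 components).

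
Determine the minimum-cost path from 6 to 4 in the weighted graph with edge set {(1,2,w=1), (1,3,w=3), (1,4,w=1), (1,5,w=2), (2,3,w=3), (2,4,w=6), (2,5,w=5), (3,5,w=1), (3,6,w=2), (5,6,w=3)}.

Step 1: Build adjacency list with weights:
  1: 2(w=1), 3(w=3), 4(w=1), 5(w=2)
  2: 1(w=1), 3(w=3), 4(w=6), 5(w=5)
  3: 1(w=3), 2(w=3), 5(w=1), 6(w=2)
  4: 1(w=1), 2(w=6)
  5: 1(w=2), 2(w=5), 3(w=1), 6(w=3)
  6: 3(w=2), 5(w=3)

Step 2: Apply Dijkstra's algorithm from vertex 6:
  Visit vertex 6 (distance=0)
    Update dist[3] = 2
    Update dist[5] = 3
  Visit vertex 3 (distance=2)
    Update dist[1] = 5
    Update dist[2] = 5
  Visit vertex 5 (distance=3)
  Visit vertex 1 (distance=5)
    Update dist[4] = 6
  Visit vertex 2 (distance=5)
  Visit vertex 4 (distance=6)

Step 3: Shortest path: 6 -> 3 -> 1 -> 4
Total weight: 2 + 3 + 1 = 6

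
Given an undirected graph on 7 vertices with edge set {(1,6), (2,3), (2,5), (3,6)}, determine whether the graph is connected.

Step 1: Build adjacency list from edges:
  1: 6
  2: 3, 5
  3: 2, 6
  4: (none)
  5: 2
  6: 1, 3
  7: (none)

Step 2: Run BFS/DFS from vertex 1:
  Visited: {1, 6, 3, 2, 5}
  Reached 5 of 7 vertices

Step 3: Only 5 of 7 vertices reached. Graph is disconnected.
Connected components: {1, 2, 3, 5, 6}, {4}, {7}
Answer: No, the graph is not connected (3 components).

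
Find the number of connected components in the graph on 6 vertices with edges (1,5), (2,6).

Step 1: Build adjacency list from edges:
  1: 5
  2: 6
  3: (none)
  4: (none)
  5: 1
  6: 2

Step 2: Run BFS/DFS from vertex 1:
  Visited: {1, 5}
  Reached 2 of 6 vertices

Step 3: Only 2 of 6 vertices reached. Graph is disconnected.
Connected components: {1, 5}, {2, 6}, {3}, {4}
Number of connected components: 4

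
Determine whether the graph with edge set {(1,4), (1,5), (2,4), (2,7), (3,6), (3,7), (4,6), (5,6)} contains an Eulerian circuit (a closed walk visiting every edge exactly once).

Step 1: Find the degree of each vertex:
  deg(1) = 2
  deg(2) = 2
  deg(3) = 2
  deg(4) = 3
  deg(5) = 2
  deg(6) = 3
  deg(7) = 2

Step 2: Count vertices with odd degree:
  Odd-degree vertices: 4, 6 (2 total)

Step 3: Apply Euler's theorem:
  - Eulerian circuit exists iff graph is connected and all vertices have even degree
  - Eulerian path exists iff graph is connected and has 0 or 2 odd-degree vertices

Graph is connected with exactly 2 odd-degree vertices (4, 6).
Eulerian path exists (starting and ending at the odd-degree vertices), but no Eulerian circuit.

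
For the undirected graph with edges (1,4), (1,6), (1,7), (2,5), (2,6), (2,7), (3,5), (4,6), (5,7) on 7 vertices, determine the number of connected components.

Step 1: Build adjacency list from edges:
  1: 4, 6, 7
  2: 5, 6, 7
  3: 5
  4: 1, 6
  5: 2, 3, 7
  6: 1, 2, 4
  7: 1, 2, 5

Step 2: Run BFS/DFS from vertex 1:
  Visited: {1, 4, 6, 7, 2, 5, 3}
  Reached 7 of 7 vertices

Step 3: All 7 vertices reached from vertex 1, so the graph is connected.
Number of connected components: 1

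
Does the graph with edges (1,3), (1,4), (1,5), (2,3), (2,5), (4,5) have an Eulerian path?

Step 1: Find the degree of each vertex:
  deg(1) = 3
  deg(2) = 2
  deg(3) = 2
  deg(4) = 2
  deg(5) = 3

Step 2: Count vertices with odd degree:
  Odd-degree vertices: 1, 5 (2 total)

Step 3: Apply Euler's theorem:
  - Eulerian circuit exists iff graph is connected and all vertices have even degree
  - Eulerian path exists iff graph is connected and has 0 or 2 odd-degree vertices

Graph is connected with exactly 2 odd-degree vertices (1, 5).
Eulerian path exists (starting and ending at the odd-degree vertices), but no Eulerian circuit.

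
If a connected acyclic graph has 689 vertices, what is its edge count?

A tree on n vertices always has exactly n - 1 edges.
For n = 689: edges = 689 - 1 = 688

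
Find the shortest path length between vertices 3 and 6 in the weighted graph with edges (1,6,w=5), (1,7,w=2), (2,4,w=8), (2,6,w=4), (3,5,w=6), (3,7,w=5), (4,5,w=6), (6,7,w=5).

Step 1: Build adjacency list with weights:
  1: 6(w=5), 7(w=2)
  2: 4(w=8), 6(w=4)
  3: 5(w=6), 7(w=5)
  4: 2(w=8), 5(w=6)
  5: 3(w=6), 4(w=6)
  6: 1(w=5), 2(w=4), 7(w=5)
  7: 1(w=2), 3(w=5), 6(w=5)

Step 2: Apply Dijkstra's algorithm from vertex 3:
  Visit vertex 3 (distance=0)
    Update dist[5] = 6
    Update dist[7] = 5
  Visit vertex 7 (distance=5)
    Update dist[1] = 7
    Update dist[6] = 10
  Visit vertex 5 (distance=6)
    Update dist[4] = 12
  Visit vertex 1 (distance=7)
  Visit vertex 6 (distance=10)
    Update dist[2] = 14

Step 3: Shortest path: 3 -> 7 -> 6
Total weight: 5 + 5 = 10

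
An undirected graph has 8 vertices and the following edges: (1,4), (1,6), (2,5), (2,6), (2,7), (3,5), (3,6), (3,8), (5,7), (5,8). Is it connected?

Step 1: Build adjacency list from edges:
  1: 4, 6
  2: 5, 6, 7
  3: 5, 6, 8
  4: 1
  5: 2, 3, 7, 8
  6: 1, 2, 3
  7: 2, 5
  8: 3, 5

Step 2: Run BFS/DFS from vertex 1:
  Visited: {1, 4, 6, 2, 3, 5, 7, 8}
  Reached 8 of 8 vertices

Step 3: All 8 vertices reached from vertex 1, so the graph is connected.
Answer: Yes, the graph is connected.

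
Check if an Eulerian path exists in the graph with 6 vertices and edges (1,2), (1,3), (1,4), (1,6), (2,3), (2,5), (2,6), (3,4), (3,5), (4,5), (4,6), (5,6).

Step 1: Find the degree of each vertex:
  deg(1) = 4
  deg(2) = 4
  deg(3) = 4
  deg(4) = 4
  deg(5) = 4
  deg(6) = 4

Step 2: Count vertices with odd degree:
  All vertices have even degree (0 odd-degree vertices)

Step 3: Apply Euler's theorem:
  - Eulerian circuit exists iff graph is connected and all vertices have even degree
  - Eulerian path exists iff graph is connected and has 0 or 2 odd-degree vertices

Graph is connected with 0 odd-degree vertices.
Both Eulerian circuit and Eulerian path exist.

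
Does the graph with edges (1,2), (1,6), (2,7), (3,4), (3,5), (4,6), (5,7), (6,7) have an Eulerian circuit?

Step 1: Find the degree of each vertex:
  deg(1) = 2
  deg(2) = 2
  deg(3) = 2
  deg(4) = 2
  deg(5) = 2
  deg(6) = 3
  deg(7) = 3

Step 2: Count vertices with odd degree:
  Odd-degree vertices: 6, 7 (2 total)

Step 3: Apply Euler's theorem:
  - Eulerian circuit exists iff graph is connected and all vertices have even degree
  - Eulerian path exists iff graph is connected and has 0 or 2 odd-degree vertices

Graph is connected with exactly 2 odd-degree vertices (6, 7).
Eulerian path exists (starting and ending at the odd-degree vertices), but no Eulerian circuit.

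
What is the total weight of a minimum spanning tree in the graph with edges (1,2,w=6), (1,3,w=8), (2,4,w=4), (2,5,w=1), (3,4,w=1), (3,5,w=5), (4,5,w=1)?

Apply Kruskal's algorithm (sort edges by weight, add if no cycle):

Sorted edges by weight:
  (2,5) w=1
  (3,4) w=1
  (4,5) w=1
  (2,4) w=4
  (3,5) w=5
  (1,2) w=6
  (1,3) w=8

Add edge (2,5) w=1 -- no cycle. Running total: 1
Add edge (3,4) w=1 -- no cycle. Running total: 2
Add edge (4,5) w=1 -- no cycle. Running total: 3
Skip edge (2,4) w=4 -- would create cycle
Skip edge (3,5) w=5 -- would create cycle
Add edge (1,2) w=6 -- no cycle. Running total: 9

MST edges: (2,5,w=1), (3,4,w=1), (4,5,w=1), (1,2,w=6)
Total MST weight: 1 + 1 + 1 + 6 = 9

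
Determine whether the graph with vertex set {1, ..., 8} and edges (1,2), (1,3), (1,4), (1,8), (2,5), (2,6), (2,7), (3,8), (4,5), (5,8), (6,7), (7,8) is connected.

Step 1: Build adjacency list from edges:
  1: 2, 3, 4, 8
  2: 1, 5, 6, 7
  3: 1, 8
  4: 1, 5
  5: 2, 4, 8
  6: 2, 7
  7: 2, 6, 8
  8: 1, 3, 5, 7

Step 2: Run BFS/DFS from vertex 1:
  Visited: {1, 2, 3, 4, 8, 5, 6, 7}
  Reached 8 of 8 vertices

Step 3: All 8 vertices reached from vertex 1, so the graph is connected.
Answer: Yes, the graph is connected.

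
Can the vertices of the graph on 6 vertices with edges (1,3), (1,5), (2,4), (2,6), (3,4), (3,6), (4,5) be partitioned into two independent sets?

Step 1: Attempt 2-coloring using BFS:
  Start at vertex 1, assign color 0
  Color vertex 3 with color 1 (neighbor of 1)
  Color vertex 5 with color 1 (neighbor of 1)
  Color vertex 4 with color 0 (neighbor of 3)
  Color vertex 6 with color 0 (neighbor of 3)
  Color vertex 2 with color 1 (neighbor of 4)

Step 2: 2-coloring succeeded. No conflicts found.
  Set A (color 0): {1, 4, 6}
  Set B (color 1): {2, 3, 5}

The graph is bipartite with partition {1, 4, 6}, {2, 3, 5}.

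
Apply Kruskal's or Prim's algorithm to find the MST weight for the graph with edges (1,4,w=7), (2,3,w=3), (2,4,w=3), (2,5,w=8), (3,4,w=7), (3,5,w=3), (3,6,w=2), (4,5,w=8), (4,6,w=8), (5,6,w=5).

Apply Kruskal's algorithm (sort edges by weight, add if no cycle):

Sorted edges by weight:
  (3,6) w=2
  (2,3) w=3
  (2,4) w=3
  (3,5) w=3
  (5,6) w=5
  (1,4) w=7
  (3,4) w=7
  (2,5) w=8
  (4,6) w=8
  (4,5) w=8

Add edge (3,6) w=2 -- no cycle. Running total: 2
Add edge (2,3) w=3 -- no cycle. Running total: 5
Add edge (2,4) w=3 -- no cycle. Running total: 8
Add edge (3,5) w=3 -- no cycle. Running total: 11
Skip edge (5,6) w=5 -- would create cycle
Add edge (1,4) w=7 -- no cycle. Running total: 18

MST edges: (3,6,w=2), (2,3,w=3), (2,4,w=3), (3,5,w=3), (1,4,w=7)
Total MST weight: 2 + 3 + 3 + 3 + 7 = 18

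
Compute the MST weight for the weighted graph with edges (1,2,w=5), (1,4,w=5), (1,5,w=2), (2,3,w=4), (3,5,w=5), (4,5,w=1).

Apply Kruskal's algorithm (sort edges by weight, add if no cycle):

Sorted edges by weight:
  (4,5) w=1
  (1,5) w=2
  (2,3) w=4
  (1,4) w=5
  (1,2) w=5
  (3,5) w=5

Add edge (4,5) w=1 -- no cycle. Running total: 1
Add edge (1,5) w=2 -- no cycle. Running total: 3
Add edge (2,3) w=4 -- no cycle. Running total: 7
Skip edge (1,4) w=5 -- would create cycle
Add edge (1,2) w=5 -- no cycle. Running total: 12

MST edges: (4,5,w=1), (1,5,w=2), (2,3,w=4), (1,2,w=5)
Total MST weight: 1 + 2 + 4 + 5 = 12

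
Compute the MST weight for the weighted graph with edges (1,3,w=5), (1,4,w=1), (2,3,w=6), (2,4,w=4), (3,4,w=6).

Apply Kruskal's algorithm (sort edges by weight, add if no cycle):

Sorted edges by weight:
  (1,4) w=1
  (2,4) w=4
  (1,3) w=5
  (2,3) w=6
  (3,4) w=6

Add edge (1,4) w=1 -- no cycle. Running total: 1
Add edge (2,4) w=4 -- no cycle. Running total: 5
Add edge (1,3) w=5 -- no cycle. Running total: 10

MST edges: (1,4,w=1), (2,4,w=4), (1,3,w=5)
Total MST weight: 1 + 4 + 5 = 10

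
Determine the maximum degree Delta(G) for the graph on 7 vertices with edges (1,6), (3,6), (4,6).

Step 1: Count edges incident to each vertex:
  deg(1) = 1 (neighbors: 6)
  deg(2) = 0 (neighbors: none)
  deg(3) = 1 (neighbors: 6)
  deg(4) = 1 (neighbors: 6)
  deg(5) = 0 (neighbors: none)
  deg(6) = 3 (neighbors: 1, 3, 4)
  deg(7) = 0 (neighbors: none)

Step 2: Find maximum:
  max(1, 0, 1, 1, 0, 3, 0) = 3 (vertex 6)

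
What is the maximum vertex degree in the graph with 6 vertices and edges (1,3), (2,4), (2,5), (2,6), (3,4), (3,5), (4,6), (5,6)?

Step 1: Count edges incident to each vertex:
  deg(1) = 1 (neighbors: 3)
  deg(2) = 3 (neighbors: 4, 5, 6)
  deg(3) = 3 (neighbors: 1, 4, 5)
  deg(4) = 3 (neighbors: 2, 3, 6)
  deg(5) = 3 (neighbors: 2, 3, 6)
  deg(6) = 3 (neighbors: 2, 4, 5)

Step 2: Find maximum:
  max(1, 3, 3, 3, 3, 3) = 3 (vertex 2)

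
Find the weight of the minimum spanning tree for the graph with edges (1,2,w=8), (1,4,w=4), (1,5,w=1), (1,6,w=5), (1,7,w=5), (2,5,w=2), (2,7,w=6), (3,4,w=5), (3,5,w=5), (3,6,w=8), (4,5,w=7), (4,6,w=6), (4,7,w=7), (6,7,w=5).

Apply Kruskal's algorithm (sort edges by weight, add if no cycle):

Sorted edges by weight:
  (1,5) w=1
  (2,5) w=2
  (1,4) w=4
  (1,6) w=5
  (1,7) w=5
  (3,4) w=5
  (3,5) w=5
  (6,7) w=5
  (2,7) w=6
  (4,6) w=6
  (4,5) w=7
  (4,7) w=7
  (1,2) w=8
  (3,6) w=8

Add edge (1,5) w=1 -- no cycle. Running total: 1
Add edge (2,5) w=2 -- no cycle. Running total: 3
Add edge (1,4) w=4 -- no cycle. Running total: 7
Add edge (1,6) w=5 -- no cycle. Running total: 12
Add edge (1,7) w=5 -- no cycle. Running total: 17
Add edge (3,4) w=5 -- no cycle. Running total: 22

MST edges: (1,5,w=1), (2,5,w=2), (1,4,w=4), (1,6,w=5), (1,7,w=5), (3,4,w=5)
Total MST weight: 1 + 2 + 4 + 5 + 5 + 5 = 22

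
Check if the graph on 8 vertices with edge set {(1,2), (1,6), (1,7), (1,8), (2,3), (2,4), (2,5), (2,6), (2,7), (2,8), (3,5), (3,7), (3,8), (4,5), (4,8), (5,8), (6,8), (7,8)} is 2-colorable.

Step 1: Attempt 2-coloring using BFS:
  Start at vertex 1, assign color 0
  Color vertex 2 with color 1 (neighbor of 1)
  Color vertex 6 with color 1 (neighbor of 1)
  Color vertex 7 with color 1 (neighbor of 1)
  Color vertex 8 with color 1 (neighbor of 1)
  Color vertex 3 with color 0 (neighbor of 2)
  Color vertex 4 with color 0 (neighbor of 2)
  Color vertex 5 with color 0 (neighbor of 2)

Step 2: Conflict found! Vertices 2 and 6 are adjacent but have the same color.
This means the graph contains an odd cycle.

The graph is NOT bipartite.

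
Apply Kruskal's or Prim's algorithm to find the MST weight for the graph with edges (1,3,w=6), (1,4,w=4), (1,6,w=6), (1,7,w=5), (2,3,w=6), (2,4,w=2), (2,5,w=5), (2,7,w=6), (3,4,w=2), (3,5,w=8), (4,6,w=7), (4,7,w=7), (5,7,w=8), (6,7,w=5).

Apply Kruskal's algorithm (sort edges by weight, add if no cycle):

Sorted edges by weight:
  (2,4) w=2
  (3,4) w=2
  (1,4) w=4
  (1,7) w=5
  (2,5) w=5
  (6,7) w=5
  (1,6) w=6
  (1,3) w=6
  (2,3) w=6
  (2,7) w=6
  (4,6) w=7
  (4,7) w=7
  (3,5) w=8
  (5,7) w=8

Add edge (2,4) w=2 -- no cycle. Running total: 2
Add edge (3,4) w=2 -- no cycle. Running total: 4
Add edge (1,4) w=4 -- no cycle. Running total: 8
Add edge (1,7) w=5 -- no cycle. Running total: 13
Add edge (2,5) w=5 -- no cycle. Running total: 18
Add edge (6,7) w=5 -- no cycle. Running total: 23

MST edges: (2,4,w=2), (3,4,w=2), (1,4,w=4), (1,7,w=5), (2,5,w=5), (6,7,w=5)
Total MST weight: 2 + 2 + 4 + 5 + 5 + 5 = 23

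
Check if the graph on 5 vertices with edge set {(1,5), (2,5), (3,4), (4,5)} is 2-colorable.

Step 1: Attempt 2-coloring using BFS:
  Start at vertex 1, assign color 0
  Color vertex 5 with color 1 (neighbor of 1)
  Color vertex 2 with color 0 (neighbor of 5)
  Color vertex 4 with color 0 (neighbor of 5)
  Color vertex 3 with color 1 (neighbor of 4)

Step 2: 2-coloring succeeded. No conflicts found.
  Set A (color 0): {1, 2, 4}
  Set B (color 1): {3, 5}

The graph is bipartite with partition {1, 2, 4}, {3, 5}.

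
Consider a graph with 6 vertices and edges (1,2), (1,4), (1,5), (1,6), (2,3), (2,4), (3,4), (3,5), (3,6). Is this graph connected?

Step 1: Build adjacency list from edges:
  1: 2, 4, 5, 6
  2: 1, 3, 4
  3: 2, 4, 5, 6
  4: 1, 2, 3
  5: 1, 3
  6: 1, 3

Step 2: Run BFS/DFS from vertex 1:
  Visited: {1, 2, 4, 5, 6, 3}
  Reached 6 of 6 vertices

Step 3: All 6 vertices reached from vertex 1, so the graph is connected.
Answer: Yes, the graph is connected.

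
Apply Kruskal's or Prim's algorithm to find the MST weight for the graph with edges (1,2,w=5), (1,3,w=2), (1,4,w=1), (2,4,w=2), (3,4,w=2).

Apply Kruskal's algorithm (sort edges by weight, add if no cycle):

Sorted edges by weight:
  (1,4) w=1
  (1,3) w=2
  (2,4) w=2
  (3,4) w=2
  (1,2) w=5

Add edge (1,4) w=1 -- no cycle. Running total: 1
Add edge (1,3) w=2 -- no cycle. Running total: 3
Add edge (2,4) w=2 -- no cycle. Running total: 5

MST edges: (1,4,w=1), (1,3,w=2), (2,4,w=2)
Total MST weight: 1 + 2 + 2 = 5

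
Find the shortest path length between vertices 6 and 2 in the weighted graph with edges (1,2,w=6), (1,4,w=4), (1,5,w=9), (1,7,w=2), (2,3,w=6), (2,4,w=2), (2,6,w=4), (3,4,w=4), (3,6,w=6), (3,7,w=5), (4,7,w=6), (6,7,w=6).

Step 1: Build adjacency list with weights:
  1: 2(w=6), 4(w=4), 5(w=9), 7(w=2)
  2: 1(w=6), 3(w=6), 4(w=2), 6(w=4)
  3: 2(w=6), 4(w=4), 6(w=6), 7(w=5)
  4: 1(w=4), 2(w=2), 3(w=4), 7(w=6)
  5: 1(w=9)
  6: 2(w=4), 3(w=6), 7(w=6)
  7: 1(w=2), 3(w=5), 4(w=6), 6(w=6)

Step 2: Apply Dijkstra's algorithm from vertex 6:
  Visit vertex 6 (distance=0)
    Update dist[2] = 4
    Update dist[3] = 6
    Update dist[7] = 6
  Visit vertex 2 (distance=4)
    Update dist[1] = 10
    Update dist[4] = 6

Step 3: Shortest path: 6 -> 2
Total weight: 4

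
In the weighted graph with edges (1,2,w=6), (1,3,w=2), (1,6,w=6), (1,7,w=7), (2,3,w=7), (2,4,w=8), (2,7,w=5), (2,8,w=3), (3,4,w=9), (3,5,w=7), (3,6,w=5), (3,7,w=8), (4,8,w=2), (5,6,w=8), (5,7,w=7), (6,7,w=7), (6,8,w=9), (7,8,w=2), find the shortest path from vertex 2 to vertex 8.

Step 1: Build adjacency list with weights:
  1: 2(w=6), 3(w=2), 6(w=6), 7(w=7)
  2: 1(w=6), 3(w=7), 4(w=8), 7(w=5), 8(w=3)
  3: 1(w=2), 2(w=7), 4(w=9), 5(w=7), 6(w=5), 7(w=8)
  4: 2(w=8), 3(w=9), 8(w=2)
  5: 3(w=7), 6(w=8), 7(w=7)
  6: 1(w=6), 3(w=5), 5(w=8), 7(w=7), 8(w=9)
  7: 1(w=7), 2(w=5), 3(w=8), 5(w=7), 6(w=7), 8(w=2)
  8: 2(w=3), 4(w=2), 6(w=9), 7(w=2)

Step 2: Apply Dijkstra's algorithm from vertex 2:
  Visit vertex 2 (distance=0)
    Update dist[1] = 6
    Update dist[3] = 7
    Update dist[4] = 8
    Update dist[7] = 5
    Update dist[8] = 3
  Visit vertex 8 (distance=3)
    Update dist[4] = 5
    Update dist[6] = 12

Step 3: Shortest path: 2 -> 8
Total weight: 3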